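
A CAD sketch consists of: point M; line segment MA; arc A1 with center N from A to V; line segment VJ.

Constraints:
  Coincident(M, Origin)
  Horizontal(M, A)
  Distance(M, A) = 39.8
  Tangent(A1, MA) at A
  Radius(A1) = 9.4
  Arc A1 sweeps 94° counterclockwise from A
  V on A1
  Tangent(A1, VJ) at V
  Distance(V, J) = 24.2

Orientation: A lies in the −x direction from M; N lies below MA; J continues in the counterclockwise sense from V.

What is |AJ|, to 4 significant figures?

35.05

M is at the origin; MA is horizontal with |MA| = 39.8 and A on the −x side, so A = (-39.80, 0.000). Since A1 is tangent to MA there, NA ⟂ MA, so N = A + (0, -9.4) = (-39.80, -9.400). On A1, A sits at bearing 90° from N; a 94° counterclockwise sweep puts V at bearing 184°, so V = N + 9.4·(cos 184°, sin 184°) = (-49.18, -10.06). Tangency of A1 to VJ means the radius NV is perpendicular to VJ, so VJ runs along (−sin 184°, cos 184°); with |VJ| = 24.2, J = (-47.49, -34.20). Then |AJ| = |J − A| = 35.05.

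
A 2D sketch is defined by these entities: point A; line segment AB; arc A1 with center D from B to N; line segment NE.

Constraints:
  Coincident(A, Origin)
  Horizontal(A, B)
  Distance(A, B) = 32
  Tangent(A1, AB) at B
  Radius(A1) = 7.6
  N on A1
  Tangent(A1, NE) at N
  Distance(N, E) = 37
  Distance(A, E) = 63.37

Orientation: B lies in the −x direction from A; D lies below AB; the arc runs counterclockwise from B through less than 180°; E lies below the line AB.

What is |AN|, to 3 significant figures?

39.9

A is at the origin; AB is horizontal with |AB| = 32.0 and B on the −x side, so B = (-32.0, 0.00). Tangency of A1 to AB means the radius DB is perpendicular to AB, so D = B + (0, -7.6) = (-32.0, -7.60). Since DN ⟂ NE (tangency), |DE| = √(7.6² + 37.0²) = 37.8 regardless of where N sits on A1. So E lies on both circle(A, 63.37) and circle(D, 37.8); the below-AB intersection is E = (-47.4, -42.1). N is the foot of the tangent from E: N = (-39.4, -5.97).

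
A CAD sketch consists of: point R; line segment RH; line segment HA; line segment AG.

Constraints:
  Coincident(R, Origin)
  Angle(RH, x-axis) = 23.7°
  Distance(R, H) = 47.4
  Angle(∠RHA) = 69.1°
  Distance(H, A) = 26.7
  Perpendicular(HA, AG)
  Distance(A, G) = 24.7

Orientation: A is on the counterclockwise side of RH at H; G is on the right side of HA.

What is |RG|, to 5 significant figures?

69.673

∠RHA = 69.1°, so HA runs at 23.7° + (180° − 69.1°) = 134.60° from the x-axis; with |HA| = 26.7, A = H + 26.7·(cos 134.60°, sin 134.60°) = (24.655, 38.063). HA ⟂ AG; with |AG| = 24.7 on the right of HA, G = A + 24.7·(0.71203, 0.70215) = (42.242, 55.407). Then |RG| = |G − R| = 69.673.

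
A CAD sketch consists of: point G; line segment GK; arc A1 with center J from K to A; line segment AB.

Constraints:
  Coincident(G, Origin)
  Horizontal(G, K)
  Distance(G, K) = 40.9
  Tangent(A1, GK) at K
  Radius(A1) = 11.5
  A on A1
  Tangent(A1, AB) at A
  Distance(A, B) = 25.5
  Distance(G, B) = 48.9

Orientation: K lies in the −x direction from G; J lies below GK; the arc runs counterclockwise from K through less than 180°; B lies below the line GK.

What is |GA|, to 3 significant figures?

52.8

Checks: ∠(JK, KG) = 90.00° ✓; |JK| = 11.50 ✓; |JA| = 11.50 ✓; ∠(JA, AB) = 90.00° ✓; |AB| = 25.50 ✓; |GB| = 48.90 ✓.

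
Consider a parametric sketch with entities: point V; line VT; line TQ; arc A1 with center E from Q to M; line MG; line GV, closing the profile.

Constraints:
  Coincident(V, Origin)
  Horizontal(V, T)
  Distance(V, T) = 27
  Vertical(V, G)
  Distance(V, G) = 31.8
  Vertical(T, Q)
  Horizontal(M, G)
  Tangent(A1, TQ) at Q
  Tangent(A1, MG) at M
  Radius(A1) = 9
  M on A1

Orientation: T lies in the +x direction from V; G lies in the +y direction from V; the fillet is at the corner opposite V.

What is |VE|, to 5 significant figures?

29.049

V is at the origin; VT is horizontal with |VT| = 27.0 and T on the +x side, so T = (27.000, 0.0000). VG is vertical with |VG| = 31.8 and G on the +y side, so G = (0.0000, 31.800). The virtual corner opposite V is at (27.000, 31.800). The tangent condition forces EQ to be normal to TQ and A1 meets MG tangentially, so EM is at right angles to MG, with radius 9.0, so the center E sits 9.0 in from both sides at E = (18.000, 22.800). Then |VE| = |E − V| = 29.049.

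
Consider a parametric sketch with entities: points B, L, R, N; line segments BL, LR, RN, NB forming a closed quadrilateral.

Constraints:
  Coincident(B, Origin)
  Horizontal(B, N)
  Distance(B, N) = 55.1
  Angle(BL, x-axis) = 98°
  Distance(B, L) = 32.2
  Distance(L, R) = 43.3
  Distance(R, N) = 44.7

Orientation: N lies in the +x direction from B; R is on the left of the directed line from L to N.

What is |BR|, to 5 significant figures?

55.927

Checks: |LR| = 43.30 ✓; |RN| = 44.70 ✓.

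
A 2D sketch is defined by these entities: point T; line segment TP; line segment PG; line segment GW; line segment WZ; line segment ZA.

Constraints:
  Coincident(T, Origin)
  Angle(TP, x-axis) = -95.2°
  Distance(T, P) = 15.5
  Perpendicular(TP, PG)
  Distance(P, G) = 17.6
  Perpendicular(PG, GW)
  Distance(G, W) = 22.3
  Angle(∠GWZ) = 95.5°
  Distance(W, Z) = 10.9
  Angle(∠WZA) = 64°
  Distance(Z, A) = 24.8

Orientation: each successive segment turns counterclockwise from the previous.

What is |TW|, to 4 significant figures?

18.87

T is at the origin; TP runs at -95.2° with length 15.5, so P = (-1.405, -15.44). The perpendicularity gives PG at right angles to TP, so PG runs at -5.200°; with |PG| = 17.6, G = (16.12, -17.03). PG is perpendicular to GW, so GW runs at 84.80°; with |GW| = 22.3, W = (18.14, 5.177). Then |TW| = |W − T| = 18.87.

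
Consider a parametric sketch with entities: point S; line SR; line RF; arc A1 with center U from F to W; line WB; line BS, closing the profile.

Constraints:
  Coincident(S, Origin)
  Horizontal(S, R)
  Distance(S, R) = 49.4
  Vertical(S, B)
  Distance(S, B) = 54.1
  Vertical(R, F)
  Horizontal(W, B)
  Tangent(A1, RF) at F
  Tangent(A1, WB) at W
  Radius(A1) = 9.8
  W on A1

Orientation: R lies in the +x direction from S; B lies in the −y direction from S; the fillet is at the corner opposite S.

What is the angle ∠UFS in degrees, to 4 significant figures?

41.88°

S is at the origin; S and R share the same y with |SR| = 49.4 and R on the +x side, so R = (49.40, 0.000). SB is vertical with |SB| = 54.1 and B on the −y side, so B = (0.000, -54.10). The virtual corner opposite S is at (49.40, -54.10). A1 meets RF tangentially, so UF is at right angles to RF and the tangent condition forces UW to be normal to WB, with radius 9.8, so the center U sits 9.8 in from both sides at U = (39.60, -44.30). That places the tangent points at F = (49.40, -44.30) on RF and W = (39.60, -54.10) on WB. Then cos ∠UFS = FU·FS / (|FU||FS|), giving 41.88°.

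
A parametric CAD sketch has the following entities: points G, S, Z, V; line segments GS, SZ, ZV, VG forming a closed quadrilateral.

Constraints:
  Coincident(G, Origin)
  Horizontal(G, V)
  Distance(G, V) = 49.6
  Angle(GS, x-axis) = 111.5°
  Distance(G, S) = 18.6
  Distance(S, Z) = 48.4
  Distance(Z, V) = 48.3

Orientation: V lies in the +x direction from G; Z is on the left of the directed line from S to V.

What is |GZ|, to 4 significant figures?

55.83

Checks: |SZ| = 48.40 ✓; |ZV| = 48.30 ✓.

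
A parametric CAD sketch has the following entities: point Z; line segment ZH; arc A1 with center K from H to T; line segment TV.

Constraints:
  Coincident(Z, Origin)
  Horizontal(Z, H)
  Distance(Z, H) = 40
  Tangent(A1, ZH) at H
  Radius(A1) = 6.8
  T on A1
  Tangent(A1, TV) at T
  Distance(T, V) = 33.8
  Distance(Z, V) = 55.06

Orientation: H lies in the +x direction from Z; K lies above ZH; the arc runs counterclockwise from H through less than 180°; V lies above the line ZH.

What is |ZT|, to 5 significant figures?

47.326

Z is at the origin; Z and H share the same y with |ZH| = 40.0 and H on the +x side, so H = (40.000, 0.0000). A1 meets ZH tangentially, so KH is at right angles to ZH, so K = H + (0, 6.8) = (40.000, 6.8000). Since KT ⟂ TV (tangency), |KV| = √(6.8² + 33.8²) = 34.477 regardless of where T sits on A1. So V lies on both circle(Z, 55.06) and circle(K, 34.477); the above-ZH intersection is V = (36.626, 41.112). T is the foot of the tangent from V: T = (46.503, 8.7872).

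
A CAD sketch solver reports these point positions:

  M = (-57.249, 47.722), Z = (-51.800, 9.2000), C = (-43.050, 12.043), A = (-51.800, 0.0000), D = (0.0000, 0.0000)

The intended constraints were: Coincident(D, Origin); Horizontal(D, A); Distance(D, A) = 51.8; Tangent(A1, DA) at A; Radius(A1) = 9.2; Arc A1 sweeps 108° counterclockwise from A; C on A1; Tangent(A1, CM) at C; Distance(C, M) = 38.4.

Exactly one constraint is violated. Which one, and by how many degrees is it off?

Tangent(A1, CM) at C — off by 3.70°.

D = (0.00, 0.00) ✓; D.y = 0.00, A.y = 0.00 ✓; |DA| = 51.80 ✓; ∠(ZA, AD) = 90.00° ✓; |ZA| = 9.200 ✓; bearing(Z→C) − bearing(Z→A) = 108.0° ✓; |ZC| = 9.200 ✓; ∠(ZC, CM) = 86.30° ✗; |CM| = 38.40 ✓.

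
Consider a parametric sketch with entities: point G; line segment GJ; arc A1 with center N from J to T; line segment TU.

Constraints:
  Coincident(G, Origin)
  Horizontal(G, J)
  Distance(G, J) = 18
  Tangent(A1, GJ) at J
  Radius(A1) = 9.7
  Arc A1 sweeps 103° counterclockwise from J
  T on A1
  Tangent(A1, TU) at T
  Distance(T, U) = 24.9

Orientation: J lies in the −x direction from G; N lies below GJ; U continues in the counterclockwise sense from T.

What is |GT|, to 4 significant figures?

29.91

Tangency of A1 to GJ means the radius NJ is perpendicular to GJ, so N = J + (0, -9.7) = (-18.00, -9.700). On A1, J sits at bearing 90° from N; a 103° counterclockwise sweep puts T at bearing 193°, so T = N + 9.7·(cos 193°, sin 193°) = (-27.45, -11.88). Then |GT| = |T − G| = 29.91.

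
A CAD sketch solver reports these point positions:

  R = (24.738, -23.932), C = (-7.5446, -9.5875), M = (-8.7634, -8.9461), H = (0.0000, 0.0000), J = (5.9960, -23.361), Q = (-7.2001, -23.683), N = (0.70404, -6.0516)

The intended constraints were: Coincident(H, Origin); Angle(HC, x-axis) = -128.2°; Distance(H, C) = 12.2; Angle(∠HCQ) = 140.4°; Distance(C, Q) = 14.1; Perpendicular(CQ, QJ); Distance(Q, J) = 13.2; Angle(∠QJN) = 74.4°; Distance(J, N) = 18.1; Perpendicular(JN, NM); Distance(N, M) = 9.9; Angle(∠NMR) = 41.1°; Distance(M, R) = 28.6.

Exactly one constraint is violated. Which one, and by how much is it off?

Distance(M, R) = 28.6 — off by 8.10.

H = (0.00, 0.00) ✓; HC at -128.2° ✓; |HC| = 12.20 ✓; ∠HCQ = 140.4° ✓; |CQ| = 14.10 ✓; ∠(CQ, QJ) = 90.00° ✓; |QJ| = 13.20 ✓; ∠QJN = 74.40° ✓; |JN| = 18.10 ✓; ∠(JN, NM) = 90.00° ✓; |NM| = 9.900 ✓; ∠NMR = 41.10° ✓; |MR| = 36.70 ✗.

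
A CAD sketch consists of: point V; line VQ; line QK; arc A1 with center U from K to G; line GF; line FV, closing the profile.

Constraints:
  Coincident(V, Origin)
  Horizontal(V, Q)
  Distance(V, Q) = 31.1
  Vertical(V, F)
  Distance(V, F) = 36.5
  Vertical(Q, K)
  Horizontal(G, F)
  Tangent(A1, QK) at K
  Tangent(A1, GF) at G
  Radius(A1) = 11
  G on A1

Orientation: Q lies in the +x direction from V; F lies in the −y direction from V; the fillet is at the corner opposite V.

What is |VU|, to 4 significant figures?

32.47

V is at the origin; VQ is horizontal with |VQ| = 31.1 and Q on the +x side, so Q = (31.10, 0.000). VF is vertical with |VF| = 36.5 and F on the −y side, so F = (0.000, -36.50). The virtual corner opposite V is at (31.10, -36.50). Tangency of A1 to QK means the radius UK is perpendicular to QK and A1 meets GF tangentially, so UG is at right angles to GF, with radius 11.0, so the center U sits 11.0 in from both sides at U = (20.10, -25.50). Then |VU| = |U − V| = 32.47.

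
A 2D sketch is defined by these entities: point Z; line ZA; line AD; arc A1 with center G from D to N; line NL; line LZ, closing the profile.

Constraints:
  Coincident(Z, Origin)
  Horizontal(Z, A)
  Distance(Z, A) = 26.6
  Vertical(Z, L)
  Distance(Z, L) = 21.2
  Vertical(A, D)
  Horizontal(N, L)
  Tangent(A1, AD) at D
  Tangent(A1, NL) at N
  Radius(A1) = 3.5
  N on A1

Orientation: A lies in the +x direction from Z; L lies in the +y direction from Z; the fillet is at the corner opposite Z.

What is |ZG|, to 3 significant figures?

29.1

Z is at the origin; ZA is horizontal with |ZA| = 26.6 and A on the +x side, so A = (26.6, 0.00). Z and L share the same x with |ZL| = 21.2 and L on the +y side, so L = (0.00, 21.2). The virtual corner opposite Z is at (26.6, 21.2). Since A1 is tangent to AD there, GD ⟂ AD and tangency of A1 to NL means the radius GN is perpendicular to NL, with radius 3.5, so the center G sits 3.5 in from both sides at G = (23.1, 17.7). Then |ZG| = |G − Z| = 29.1.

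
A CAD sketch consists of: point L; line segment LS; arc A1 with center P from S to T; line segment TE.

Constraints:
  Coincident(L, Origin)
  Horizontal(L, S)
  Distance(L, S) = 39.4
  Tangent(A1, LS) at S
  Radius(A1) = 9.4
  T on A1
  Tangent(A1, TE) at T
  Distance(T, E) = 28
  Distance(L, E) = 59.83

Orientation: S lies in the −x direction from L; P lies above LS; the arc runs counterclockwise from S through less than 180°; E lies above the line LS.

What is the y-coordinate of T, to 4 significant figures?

14.33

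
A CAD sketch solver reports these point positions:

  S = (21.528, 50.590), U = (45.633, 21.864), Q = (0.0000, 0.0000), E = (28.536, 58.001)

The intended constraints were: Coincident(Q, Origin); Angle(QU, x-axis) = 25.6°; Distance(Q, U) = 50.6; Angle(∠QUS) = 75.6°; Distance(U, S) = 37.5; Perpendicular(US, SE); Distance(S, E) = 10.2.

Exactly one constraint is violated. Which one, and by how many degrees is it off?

Perpendicular(US, SE) — off by 6.60°.

Q = (0.00, 0.00) ✓; QU at 25.60° ✓; |QU| = 50.60 ✓; ∠QUS = 75.60° ✓; |US| = 37.50 ✓; ∠(US, SE) = 83.40° ✗; |SE| = 10.20 ✓.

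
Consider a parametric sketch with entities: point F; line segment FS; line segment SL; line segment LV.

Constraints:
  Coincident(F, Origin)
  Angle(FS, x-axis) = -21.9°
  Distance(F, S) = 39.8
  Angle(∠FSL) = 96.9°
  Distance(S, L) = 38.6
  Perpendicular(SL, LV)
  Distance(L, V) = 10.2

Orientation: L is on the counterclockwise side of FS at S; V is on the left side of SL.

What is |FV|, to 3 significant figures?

52.4

F is at the origin; FS runs at -21.9° with length 39.8, so S = 39.8·(cos -21.9°, sin -21.9°) = (36.9, -14.8). ∠FSL = 96.9°, so SL runs at -21.9° + (180° − 96.9°) = 61.2° from the x-axis; with |SL| = 38.6, L = S + 38.6·(cos 61.2°, sin 61.2°) = (55.5, 19.0). SL is perpendicular to LV; with |LV| = 10.2 on the left of SL, V = L + 10.2·(-0.876, 0.482) = (46.6, 23.9). Then |FV| = |V − F| = 52.4.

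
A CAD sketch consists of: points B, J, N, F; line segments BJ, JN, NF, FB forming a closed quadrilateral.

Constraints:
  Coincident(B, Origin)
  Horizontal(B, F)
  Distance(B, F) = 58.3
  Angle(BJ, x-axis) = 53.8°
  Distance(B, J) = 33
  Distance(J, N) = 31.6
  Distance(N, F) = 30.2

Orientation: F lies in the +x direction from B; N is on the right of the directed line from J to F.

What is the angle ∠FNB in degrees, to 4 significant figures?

165.5°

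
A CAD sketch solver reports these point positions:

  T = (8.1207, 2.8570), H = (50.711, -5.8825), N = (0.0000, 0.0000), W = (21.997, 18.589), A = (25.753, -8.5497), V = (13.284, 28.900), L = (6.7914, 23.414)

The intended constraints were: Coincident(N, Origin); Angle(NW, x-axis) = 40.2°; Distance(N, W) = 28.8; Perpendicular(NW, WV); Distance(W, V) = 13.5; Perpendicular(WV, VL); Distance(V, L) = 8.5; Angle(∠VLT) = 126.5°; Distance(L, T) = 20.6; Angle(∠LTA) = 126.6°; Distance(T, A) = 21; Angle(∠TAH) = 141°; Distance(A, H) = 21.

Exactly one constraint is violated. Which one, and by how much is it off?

Distance(A, H) = 21 — off by 4.10.

N = (0.00, 0.00) ✓; NW at 40.20° ✓; |NW| = 28.80 ✓; ∠(NW, WV) = 90.00° ✓; |WV| = 13.50 ✓; ∠(WV, VL) = 90.00° ✓; |VL| = 8.500 ✓; ∠VLT = 126.5° ✓; |LT| = 20.60 ✓; ∠LTA = 126.6° ✓; |TA| = 21.00 ✓; ∠TAH = 141.0° ✓; |AH| = 25.10 ✗.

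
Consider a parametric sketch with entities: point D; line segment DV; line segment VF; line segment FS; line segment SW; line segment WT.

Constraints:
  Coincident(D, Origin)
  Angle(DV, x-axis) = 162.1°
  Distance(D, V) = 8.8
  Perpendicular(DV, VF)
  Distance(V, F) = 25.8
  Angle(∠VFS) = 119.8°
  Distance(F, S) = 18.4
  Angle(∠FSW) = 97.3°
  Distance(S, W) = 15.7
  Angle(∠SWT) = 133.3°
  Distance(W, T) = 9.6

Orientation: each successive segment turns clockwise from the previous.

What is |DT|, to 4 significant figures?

19.85

∠FSW = 97.3° gives SW at -70.80° from the x-axis; with |SW| = 15.7, W = (22.72, 16.22). ∠SWT = 133.3° gives WT at -117.5° from the x-axis; with |WT| = 9.6, T = (18.29, 7.708). Then |DT| = |T − D| = 19.85.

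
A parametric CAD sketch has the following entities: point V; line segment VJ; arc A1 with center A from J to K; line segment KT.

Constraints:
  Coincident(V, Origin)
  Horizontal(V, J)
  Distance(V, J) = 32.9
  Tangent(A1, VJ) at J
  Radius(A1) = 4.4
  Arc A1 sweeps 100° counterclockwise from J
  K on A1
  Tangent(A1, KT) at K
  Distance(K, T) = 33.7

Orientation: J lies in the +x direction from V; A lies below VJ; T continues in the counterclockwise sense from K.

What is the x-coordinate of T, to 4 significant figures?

34.42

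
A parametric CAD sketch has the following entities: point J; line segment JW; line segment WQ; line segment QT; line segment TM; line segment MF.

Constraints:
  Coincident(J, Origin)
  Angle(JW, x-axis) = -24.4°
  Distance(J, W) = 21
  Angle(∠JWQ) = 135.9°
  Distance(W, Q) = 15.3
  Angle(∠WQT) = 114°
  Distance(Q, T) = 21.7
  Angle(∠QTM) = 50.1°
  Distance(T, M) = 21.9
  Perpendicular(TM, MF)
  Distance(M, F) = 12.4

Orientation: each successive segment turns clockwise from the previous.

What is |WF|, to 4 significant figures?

6.734

J is at the origin; JW runs at -24.4° with length 21.0, so W = (19.12, -8.675). ∠JWQ = 135.9° gives WQ at -68.50° from the x-axis; with |WQ| = 15.3, Q = (24.73, -22.91). ∠WQT = 114.0° gives QT at -134.5° from the x-axis; with |QT| = 21.7, T = (9.522, -38.39). ∠QTM = 50.1° gives TM at 95.60° from the x-axis; with |TM| = 21.9, M = (7.385, -16.59). The perpendicularity gives MF at right angles to TM, so MF runs at 5.600°; with |MF| = 12.4, F = (19.73, -15.38). Then |WF| = |F − W| = 6.734.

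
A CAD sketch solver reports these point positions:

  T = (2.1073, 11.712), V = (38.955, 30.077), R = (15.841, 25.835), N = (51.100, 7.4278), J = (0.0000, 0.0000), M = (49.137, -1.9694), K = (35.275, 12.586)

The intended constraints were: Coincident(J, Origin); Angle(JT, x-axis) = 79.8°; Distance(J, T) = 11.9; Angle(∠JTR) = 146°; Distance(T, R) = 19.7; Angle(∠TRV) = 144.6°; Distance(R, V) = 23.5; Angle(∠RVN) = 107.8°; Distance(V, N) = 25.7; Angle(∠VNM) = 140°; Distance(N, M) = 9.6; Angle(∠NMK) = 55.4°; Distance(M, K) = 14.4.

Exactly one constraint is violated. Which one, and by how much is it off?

Distance(M, K) = 14.4 — off by 5.70.

J = (0.00, 0.00) ✓; JT at 79.80° ✓; |JT| = 11.90 ✓; ∠JTR = 146.0° ✓; |TR| = 19.70 ✓; ∠TRV = 144.6° ✓; |RV| = 23.50 ✓; ∠RVN = 107.8° ✓; |VN| = 25.70 ✓; ∠VNM = 140.0° ✓; |NM| = 9.600 ✓; ∠NMK = 55.40° ✓; |MK| = 20.10 ✗.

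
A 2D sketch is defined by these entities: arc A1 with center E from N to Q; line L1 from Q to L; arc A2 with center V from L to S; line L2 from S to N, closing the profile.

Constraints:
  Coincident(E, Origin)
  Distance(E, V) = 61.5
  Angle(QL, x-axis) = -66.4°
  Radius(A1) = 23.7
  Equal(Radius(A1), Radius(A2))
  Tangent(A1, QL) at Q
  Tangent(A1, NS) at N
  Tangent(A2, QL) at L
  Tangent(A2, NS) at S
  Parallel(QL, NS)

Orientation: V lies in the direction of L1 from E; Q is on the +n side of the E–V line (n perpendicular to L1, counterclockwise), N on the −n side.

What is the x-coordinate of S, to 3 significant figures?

2.90

The slot axis is L1's direction at -66.4°, so u = (cos -66.4°, sin -66.4°) = (0.400, -0.916) and n = (−sin -66.4°, cos -66.4°) = (0.916, 0.400). E is at the origin and V lies 61.5 along u from E, so V = 61.5·u = (24.6, -56.4). Tangency of A1 to both parallel lines with radius 23.7 puts Q and N at E ± 23.7·n: Q = (21.7, 9.49), N = (-21.7, -9.49). Equal radii place L and S the same way about V: L = V + 23.7·n = (46.3, -46.9), S = V − 23.7·n = (2.90, -65.8). So S.x = 2.90.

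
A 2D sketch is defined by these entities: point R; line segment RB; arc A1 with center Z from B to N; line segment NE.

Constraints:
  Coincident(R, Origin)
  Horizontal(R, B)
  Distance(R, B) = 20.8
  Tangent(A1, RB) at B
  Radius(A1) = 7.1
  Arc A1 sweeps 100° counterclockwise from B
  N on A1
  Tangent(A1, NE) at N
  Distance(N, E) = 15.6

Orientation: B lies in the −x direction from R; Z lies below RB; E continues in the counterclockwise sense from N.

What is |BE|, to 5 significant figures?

24.080

R is at the origin; R and B share the same y with |RB| = 20.8 and B on the −x side, so B = (-20.800, 0.0000). Since A1 is tangent to RB there, ZB ⟂ RB, so Z = B + (0, -7.1) = (-20.800, -7.1000). On A1, B sits at bearing 90° from Z; a 100° counterclockwise sweep puts N at bearing 190°, so N = Z + 7.1·(cos 190°, sin 190°) = (-27.792, -8.3329). Tangency of A1 to NE means the radius ZN is perpendicular to NE, so NE runs along (−sin 190°, cos 190°); with |NE| = 15.6, E = (-25.083, -23.696). Then |BE| = |E − B| = 24.080.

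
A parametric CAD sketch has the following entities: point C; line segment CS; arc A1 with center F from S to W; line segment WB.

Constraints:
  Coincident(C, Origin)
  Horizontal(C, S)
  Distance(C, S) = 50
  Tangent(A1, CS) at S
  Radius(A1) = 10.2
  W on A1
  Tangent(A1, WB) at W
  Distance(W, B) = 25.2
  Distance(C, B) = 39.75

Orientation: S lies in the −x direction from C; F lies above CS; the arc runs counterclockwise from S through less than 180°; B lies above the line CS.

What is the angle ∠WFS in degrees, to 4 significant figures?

61.05°

Checks: |FW| = 10.20 ✓; ∠(FW, WB) = 90.00° ✓; |WB| = 25.20 ✓; |CB| = 39.75 ✓.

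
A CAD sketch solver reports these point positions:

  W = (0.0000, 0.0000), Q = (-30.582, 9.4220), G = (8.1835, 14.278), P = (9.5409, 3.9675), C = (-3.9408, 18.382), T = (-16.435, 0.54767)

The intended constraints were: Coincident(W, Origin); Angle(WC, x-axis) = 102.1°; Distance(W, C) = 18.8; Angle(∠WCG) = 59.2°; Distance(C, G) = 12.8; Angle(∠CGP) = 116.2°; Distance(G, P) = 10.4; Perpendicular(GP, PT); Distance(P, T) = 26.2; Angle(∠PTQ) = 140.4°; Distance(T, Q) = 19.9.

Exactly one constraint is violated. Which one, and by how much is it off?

Distance(T, Q) = 19.9 — off by 3.20.

W = (0.00, 0.00) ✓; WC at 102.1° ✓; |WC| = 18.80 ✓; ∠WCG = 59.20° ✓; |CG| = 12.80 ✓; ∠CGP = 116.2° ✓; |GP| = 10.40 ✓; ∠(GP, PT) = 90.00° ✓; |PT| = 26.20 ✓; ∠PTQ = 140.4° ✓; |TQ| = 16.70 ✗.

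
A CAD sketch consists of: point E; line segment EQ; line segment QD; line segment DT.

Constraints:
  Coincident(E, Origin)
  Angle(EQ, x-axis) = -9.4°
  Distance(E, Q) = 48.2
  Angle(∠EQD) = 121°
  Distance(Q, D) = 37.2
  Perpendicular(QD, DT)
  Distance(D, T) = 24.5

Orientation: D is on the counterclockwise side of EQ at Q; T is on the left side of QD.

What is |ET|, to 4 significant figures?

64.26

∠EQD = 121.0°, so QD runs at -9.4° + (180° − 121.0°) = 49.60° from the x-axis; with |QD| = 37.2, D = Q + 37.2·(cos 49.60°, sin 49.60°) = (71.66, 20.46). The perpendicularity gives DT at right angles to QD; with |DT| = 24.5 on the left of QD, T = D + 24.5·(-0.7615, 0.6481) = (53.01, 36.34). Then |ET| = |T − E| = 64.26.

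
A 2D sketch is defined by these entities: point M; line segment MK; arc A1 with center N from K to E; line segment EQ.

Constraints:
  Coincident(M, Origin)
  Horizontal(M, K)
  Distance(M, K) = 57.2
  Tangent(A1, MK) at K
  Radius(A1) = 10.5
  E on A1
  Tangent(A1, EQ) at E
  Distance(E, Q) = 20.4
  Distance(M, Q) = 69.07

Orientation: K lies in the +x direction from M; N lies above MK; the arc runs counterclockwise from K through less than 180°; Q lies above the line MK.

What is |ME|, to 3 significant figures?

68.6

Checks: |NE| = 10.50 ✓; ∠(NE, EQ) = 90.00° ✓; |EQ| = 20.40 ✓; |MQ| = 69.07 ✓.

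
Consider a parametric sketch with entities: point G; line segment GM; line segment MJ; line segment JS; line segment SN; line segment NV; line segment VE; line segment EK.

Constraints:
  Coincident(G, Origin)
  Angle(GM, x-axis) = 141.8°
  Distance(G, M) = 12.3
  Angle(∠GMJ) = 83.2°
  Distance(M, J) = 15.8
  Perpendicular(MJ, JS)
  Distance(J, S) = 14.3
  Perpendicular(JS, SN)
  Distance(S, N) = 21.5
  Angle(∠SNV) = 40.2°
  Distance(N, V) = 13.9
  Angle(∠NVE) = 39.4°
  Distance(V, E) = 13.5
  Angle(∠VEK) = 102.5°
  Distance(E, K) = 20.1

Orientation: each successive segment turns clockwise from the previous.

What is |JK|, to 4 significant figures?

38.60

∠NVE = 39.4° gives VE at -55.40° from the x-axis; with |VE| = 13.5, E = (5.244, -3.797). ∠VEK = 102.5° gives EK at -132.9° from the x-axis; with |EK| = 20.1, K = (-8.438, -18.52). Then |JK| = |K − J| = 38.60.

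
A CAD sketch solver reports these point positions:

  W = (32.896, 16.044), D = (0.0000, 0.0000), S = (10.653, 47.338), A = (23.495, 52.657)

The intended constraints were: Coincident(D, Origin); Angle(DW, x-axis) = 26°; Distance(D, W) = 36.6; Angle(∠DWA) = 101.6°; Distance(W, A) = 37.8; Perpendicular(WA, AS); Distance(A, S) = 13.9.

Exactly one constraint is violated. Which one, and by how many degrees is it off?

Perpendicular(WA, AS) — off by 8.10°.

D = (0.00, 0.00) ✓; DW at 26.00° ✓; |DW| = 36.60 ✓; ∠DWA = 101.6° ✓; |WA| = 37.80 ✓; ∠(WA, AS) = 98.10° ✗; |AS| = 13.90 ✓.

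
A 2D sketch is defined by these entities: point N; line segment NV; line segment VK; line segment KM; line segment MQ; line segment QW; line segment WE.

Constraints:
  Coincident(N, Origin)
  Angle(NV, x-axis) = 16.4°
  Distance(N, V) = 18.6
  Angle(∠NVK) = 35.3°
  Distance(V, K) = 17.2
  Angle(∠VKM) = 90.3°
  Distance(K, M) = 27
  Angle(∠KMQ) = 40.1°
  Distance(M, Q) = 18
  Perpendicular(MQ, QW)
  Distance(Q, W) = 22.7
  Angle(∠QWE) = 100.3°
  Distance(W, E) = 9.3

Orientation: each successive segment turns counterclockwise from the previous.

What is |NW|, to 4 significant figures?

14.44

∠KMQ = 40.1° gives MQ at 30.70° from the x-axis; with |MQ| = 18.0, Q = (8.169, -5.485). MQ is perpendicular to QW, so QW runs at 120.7°; with |QW| = 22.7, W = (-3.421, 14.03). Then |NW| = |W − N| = 14.44.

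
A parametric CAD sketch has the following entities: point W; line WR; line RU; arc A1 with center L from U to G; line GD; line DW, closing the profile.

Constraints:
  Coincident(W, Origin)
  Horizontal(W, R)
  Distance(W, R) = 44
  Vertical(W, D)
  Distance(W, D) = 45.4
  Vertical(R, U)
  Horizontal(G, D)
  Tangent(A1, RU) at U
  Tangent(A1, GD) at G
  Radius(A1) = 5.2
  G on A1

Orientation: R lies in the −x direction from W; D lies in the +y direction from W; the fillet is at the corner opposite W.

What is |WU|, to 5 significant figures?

59.599

W is at the origin; WR is horizontal with |WR| = 44.0 and R on the −x side, so R = (-44.000, 0.0000). WD is vertical with |WD| = 45.4 and D on the +y side, so D = (0.0000, 45.400). The virtual corner opposite W is at (-44.000, 45.400). A1 meets RU tangentially, so LU is at right angles to RU and the tangent condition forces LG to be normal to GD, with radius 5.2, so the center L sits 5.2 in from both sides at L = (-38.800, 40.200). That places the tangent points at U = (-44.000, 40.200) on RU and G = (-38.800, 45.400) on GD. Then |WU| = |U − W| = 59.599.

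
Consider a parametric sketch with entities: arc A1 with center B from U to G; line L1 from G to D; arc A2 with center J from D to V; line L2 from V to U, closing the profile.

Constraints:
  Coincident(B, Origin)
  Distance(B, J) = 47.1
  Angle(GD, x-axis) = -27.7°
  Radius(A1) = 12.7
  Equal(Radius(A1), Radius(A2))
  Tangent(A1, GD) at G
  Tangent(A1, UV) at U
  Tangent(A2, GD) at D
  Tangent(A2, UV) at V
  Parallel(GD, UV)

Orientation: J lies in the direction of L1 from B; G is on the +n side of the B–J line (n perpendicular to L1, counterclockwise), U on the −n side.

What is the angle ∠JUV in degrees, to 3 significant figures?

15.1°

The slot axis is L1's direction at -27.7°, so u = (cos -27.7°, sin -27.7°) = (0.885, -0.465) and n = (−sin -27.7°, cos -27.7°) = (0.465, 0.885). B is at the origin and J lies 47.1 along u from B, so J = 47.1·u = (41.7, -21.9). Tangency of A1 to both parallel lines with radius 12.7 puts G and U at B ± 12.7·n: G = (5.90, 11.2), U = (-5.90, -11.2). Equal radii place D and V the same way about J: D = J + 12.7·n = (47.6, -10.6), V = J − 12.7·n = (35.8, -33.1). Then cos ∠JUV = UJ·UV / (|UJ||UV|), giving 15.1°.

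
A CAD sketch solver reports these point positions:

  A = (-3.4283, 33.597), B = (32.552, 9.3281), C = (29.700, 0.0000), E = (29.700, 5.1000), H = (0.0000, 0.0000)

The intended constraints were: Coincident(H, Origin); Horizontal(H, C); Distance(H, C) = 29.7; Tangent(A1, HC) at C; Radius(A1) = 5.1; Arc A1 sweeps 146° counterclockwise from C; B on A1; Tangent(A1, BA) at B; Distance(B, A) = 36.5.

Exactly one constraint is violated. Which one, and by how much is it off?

Distance(B, A) = 36.5 — off by 6.90.

H = (0.00, 0.00) ✓; H.y = 0.00, C.y = 0.00 ✓; |HC| = 29.70 ✓; ∠(EC, CH) = 90.00° ✓; |EC| = 5.100 ✓; bearing(E→B) − bearing(E→C) = 146.0° ✓; |EB| = 5.100 ✓; ∠(EB, BA) = 90.00° ✓; |BA| = 43.40 ✗.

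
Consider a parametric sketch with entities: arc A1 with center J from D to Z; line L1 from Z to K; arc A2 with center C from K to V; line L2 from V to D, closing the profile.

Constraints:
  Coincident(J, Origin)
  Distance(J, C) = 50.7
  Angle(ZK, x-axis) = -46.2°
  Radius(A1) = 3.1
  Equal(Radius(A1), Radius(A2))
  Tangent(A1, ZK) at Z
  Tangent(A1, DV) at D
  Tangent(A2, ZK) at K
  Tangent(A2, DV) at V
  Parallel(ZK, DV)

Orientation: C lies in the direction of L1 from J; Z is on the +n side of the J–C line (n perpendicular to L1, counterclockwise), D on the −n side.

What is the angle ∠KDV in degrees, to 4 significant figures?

6.972°

The slot axis is L1's direction at -46.2°, so u = (cos -46.2°, sin -46.2°) = (0.6921, -0.7218) and n = (−sin -46.2°, cos -46.2°) = (0.7218, 0.6921). J is at the origin and C lies 50.7 along u from J, so C = 50.7·u = (35.09, -36.59). Tangency of A1 to both parallel lines with radius 3.1 puts Z and D at J ± 3.1·n: Z = (2.237, 2.146), D = (-2.237, -2.146). Equal radii place K and V the same way about C: K = C + 3.1·n = (37.33, -34.45), V = C − 3.1·n = (32.85, -38.74). Then cos ∠KDV = DK·DV / (|DK||DV|), giving 6.972°.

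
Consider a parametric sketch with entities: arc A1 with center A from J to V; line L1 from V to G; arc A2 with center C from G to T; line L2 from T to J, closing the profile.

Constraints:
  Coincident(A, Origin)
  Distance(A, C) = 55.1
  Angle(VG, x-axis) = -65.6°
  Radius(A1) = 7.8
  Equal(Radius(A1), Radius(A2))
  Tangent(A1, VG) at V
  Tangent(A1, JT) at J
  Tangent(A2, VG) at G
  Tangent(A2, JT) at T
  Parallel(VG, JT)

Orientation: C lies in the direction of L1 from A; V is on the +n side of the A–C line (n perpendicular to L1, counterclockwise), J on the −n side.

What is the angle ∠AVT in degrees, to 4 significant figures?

74.19°

The slot axis is L1's direction at -65.6°, so u = (cos -65.6°, sin -65.6°) = (0.4131, -0.9107) and n = (−sin -65.6°, cos -65.6°) = (0.9107, 0.4131). A is at the origin and C lies 55.1 along u from A, so C = 55.1·u = (22.76, -50.18). Tangency of A1 to both parallel lines with radius 7.8 puts V and J at A ± 7.8·n: V = (7.103, 3.222), J = (-7.103, -3.222). Equal radii place G and T the same way about C: G = C + 7.8·n = (29.87, -46.96), T = C − 7.8·n = (15.66, -53.40). Then cos ∠AVT = VA·VT / (|VA||VT|), giving 74.19°.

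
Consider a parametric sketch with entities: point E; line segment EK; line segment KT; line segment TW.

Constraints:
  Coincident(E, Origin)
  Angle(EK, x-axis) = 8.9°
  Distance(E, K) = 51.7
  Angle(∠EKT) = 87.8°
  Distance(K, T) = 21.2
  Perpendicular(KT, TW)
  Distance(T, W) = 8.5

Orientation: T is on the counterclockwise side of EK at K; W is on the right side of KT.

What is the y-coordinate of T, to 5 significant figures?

28.802

E is at the origin; EK runs at 8.9° with length 51.7, so K = 51.7·(cos 8.9°, sin 8.9°) = (51.078, 7.9985). ∠EKT = 87.8°, so KT runs at 8.9° + (180° − 87.8°) = 101.10° from the x-axis; with |KT| = 21.2, T = K + 21.2·(cos 101.10°, sin 101.10°) = (46.996, 28.802). So T.y = 28.802.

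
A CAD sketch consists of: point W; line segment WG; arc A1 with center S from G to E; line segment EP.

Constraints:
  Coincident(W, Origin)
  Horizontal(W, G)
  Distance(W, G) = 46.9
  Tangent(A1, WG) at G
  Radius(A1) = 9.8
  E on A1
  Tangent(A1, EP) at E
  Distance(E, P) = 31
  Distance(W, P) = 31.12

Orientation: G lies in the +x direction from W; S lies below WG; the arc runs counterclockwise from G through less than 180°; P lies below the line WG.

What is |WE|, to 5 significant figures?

39.984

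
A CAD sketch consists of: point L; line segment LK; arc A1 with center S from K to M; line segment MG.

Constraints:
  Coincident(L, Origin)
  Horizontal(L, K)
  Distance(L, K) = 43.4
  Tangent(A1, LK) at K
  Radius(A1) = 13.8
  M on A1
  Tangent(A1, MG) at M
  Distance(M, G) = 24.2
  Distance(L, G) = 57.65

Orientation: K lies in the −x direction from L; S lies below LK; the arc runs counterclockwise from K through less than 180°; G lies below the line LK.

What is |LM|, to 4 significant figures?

58.76

L is at the origin; L and K share the same y with |LK| = 43.4 and K on the −x side, so K = (-43.40, 0.000). The tangent condition forces SK to be normal to LK, so S = K + (0, -13.8) = (-43.40, -13.80). Since SM ⟂ MG (tangency), |SG| = √(13.8² + 24.2²) = 27.86 regardless of where M sits on A1. So G lies on both circle(L, 57.65) and circle(S, 27.86); the below-LK intersection is G = (-40.06, -41.46). M is the foot of the tangent from G: M = (-54.48, -22.02).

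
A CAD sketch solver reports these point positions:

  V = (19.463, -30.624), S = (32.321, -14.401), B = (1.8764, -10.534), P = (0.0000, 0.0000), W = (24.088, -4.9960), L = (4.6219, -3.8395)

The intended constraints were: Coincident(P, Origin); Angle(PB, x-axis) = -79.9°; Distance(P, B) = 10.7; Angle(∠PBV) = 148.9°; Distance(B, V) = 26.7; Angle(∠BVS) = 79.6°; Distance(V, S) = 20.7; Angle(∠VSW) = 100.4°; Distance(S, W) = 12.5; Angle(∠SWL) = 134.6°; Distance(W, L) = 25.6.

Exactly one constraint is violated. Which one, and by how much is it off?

Distance(W, L) = 25.6 — off by 6.10.

P = (0.00, 0.00) ✓; PB at -79.90° ✓; |PB| = 10.70 ✓; ∠PBV = 148.9° ✓; |BV| = 26.70 ✓; ∠BVS = 79.60° ✓; |VS| = 20.70 ✓; ∠VSW = 100.4° ✓; |SW| = 12.50 ✓; ∠SWL = 134.6° ✓; |WL| = 19.50 ✗.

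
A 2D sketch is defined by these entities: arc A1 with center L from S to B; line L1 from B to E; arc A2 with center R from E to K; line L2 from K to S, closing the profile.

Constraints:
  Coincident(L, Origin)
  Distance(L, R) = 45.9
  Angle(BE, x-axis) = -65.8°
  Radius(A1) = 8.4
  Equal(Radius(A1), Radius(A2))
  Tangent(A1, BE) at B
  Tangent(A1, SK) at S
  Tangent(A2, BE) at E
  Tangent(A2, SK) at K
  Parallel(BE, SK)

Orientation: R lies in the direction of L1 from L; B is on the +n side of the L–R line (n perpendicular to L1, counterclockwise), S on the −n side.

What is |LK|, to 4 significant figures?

46.66

Tangency of A1 to both parallel lines with radius 8.4 puts B and S at L ± 8.4·n: B = (7.662, 3.443), S = (-7.662, -3.443). Equal radii place E and K the same way about R: E = R + 8.4·n = (26.48, -38.42), K = R − 8.4·n = (11.15, -45.31). Then |LK| = |K − L| = 46.66.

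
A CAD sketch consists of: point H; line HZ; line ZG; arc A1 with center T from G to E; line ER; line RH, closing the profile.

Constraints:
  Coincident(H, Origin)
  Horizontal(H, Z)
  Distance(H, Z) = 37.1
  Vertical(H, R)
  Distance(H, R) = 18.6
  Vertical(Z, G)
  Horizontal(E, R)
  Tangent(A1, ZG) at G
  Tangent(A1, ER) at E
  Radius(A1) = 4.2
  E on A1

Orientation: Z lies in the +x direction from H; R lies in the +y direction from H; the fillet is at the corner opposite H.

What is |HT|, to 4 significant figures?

35.91

H and R share the same x with |HR| = 18.6 and R on the +y side, so R = (0.000, 18.60). The virtual corner opposite H is at (37.10, 18.60). Since A1 is tangent to ZG there, TG ⟂ ZG and tangency of A1 to ER means the radius TE is perpendicular to ER, with radius 4.2, so the center T sits 4.2 in from both sides at T = (32.90, 14.40). Then |HT| = |T − H| = 35.91.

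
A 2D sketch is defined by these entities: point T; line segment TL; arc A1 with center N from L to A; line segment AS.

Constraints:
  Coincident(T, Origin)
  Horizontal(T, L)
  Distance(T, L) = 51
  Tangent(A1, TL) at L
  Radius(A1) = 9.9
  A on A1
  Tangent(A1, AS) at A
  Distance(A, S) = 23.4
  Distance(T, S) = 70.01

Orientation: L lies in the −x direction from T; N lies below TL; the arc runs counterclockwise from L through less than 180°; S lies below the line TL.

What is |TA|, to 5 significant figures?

61.632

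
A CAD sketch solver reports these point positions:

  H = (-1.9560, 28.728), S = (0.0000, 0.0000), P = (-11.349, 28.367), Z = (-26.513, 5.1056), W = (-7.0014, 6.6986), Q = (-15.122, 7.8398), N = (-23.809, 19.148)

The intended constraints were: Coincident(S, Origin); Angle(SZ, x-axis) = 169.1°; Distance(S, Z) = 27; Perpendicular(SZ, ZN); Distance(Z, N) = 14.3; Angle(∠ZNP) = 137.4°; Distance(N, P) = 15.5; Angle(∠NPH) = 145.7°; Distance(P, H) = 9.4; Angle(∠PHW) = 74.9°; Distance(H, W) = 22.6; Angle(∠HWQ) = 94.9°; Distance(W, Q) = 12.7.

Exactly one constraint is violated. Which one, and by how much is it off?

Distance(W, Q) = 12.7 — off by 4.50.

S = (0.00, 0.00) ✓; SZ at 169.1° ✓; |SZ| = 27.00 ✓; ∠(SZ, ZN) = 90.00° ✓; |ZN| = 14.30 ✓; ∠ZNP = 137.4° ✓; |NP| = 15.50 ✓; ∠NPH = 145.7° ✓; |PH| = 9.400 ✓; ∠PHW = 74.90° ✓; |HW| = 22.60 ✓; ∠HWQ = 94.90° ✓; |WQ| = 8.200 ✗.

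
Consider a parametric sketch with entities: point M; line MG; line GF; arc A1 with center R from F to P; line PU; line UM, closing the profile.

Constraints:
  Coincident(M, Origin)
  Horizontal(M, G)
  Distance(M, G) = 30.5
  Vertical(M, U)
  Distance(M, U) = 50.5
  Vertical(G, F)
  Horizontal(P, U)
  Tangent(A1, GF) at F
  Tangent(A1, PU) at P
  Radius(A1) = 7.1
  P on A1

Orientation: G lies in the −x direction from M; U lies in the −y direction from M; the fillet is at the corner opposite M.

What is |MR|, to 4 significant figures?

49.31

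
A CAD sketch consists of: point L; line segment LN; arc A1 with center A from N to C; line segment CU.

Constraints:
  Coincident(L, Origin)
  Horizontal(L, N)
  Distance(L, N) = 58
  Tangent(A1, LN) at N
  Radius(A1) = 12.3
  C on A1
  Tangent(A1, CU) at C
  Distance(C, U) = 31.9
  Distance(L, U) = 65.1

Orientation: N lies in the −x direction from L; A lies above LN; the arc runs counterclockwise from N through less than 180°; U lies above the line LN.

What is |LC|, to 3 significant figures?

47.5

L is at the origin; L and N share the same y with |LN| = 58.0 and N on the −x side, so N = (-58.0, 0.00). Tangency of A1 to LN means the radius AN is perpendicular to LN, so A = N + (0, 12.3) = (-58.0, 12.3). Since AC ⟂ CU (tangency), |AU| = √(12.3² + 31.9²) = 34.2 regardless of where C sits on A1. So U lies on both circle(L, 65.1) and circle(A, 34.2); the above-LN intersection is U = (-47.3, 44.8). C is the foot of the tangent from U: C = (-45.7, 12.9).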